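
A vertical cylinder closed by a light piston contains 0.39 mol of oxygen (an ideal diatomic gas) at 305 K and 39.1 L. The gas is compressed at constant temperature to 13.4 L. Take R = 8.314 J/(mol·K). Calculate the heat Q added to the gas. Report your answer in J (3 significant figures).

Q ≈ -1060 J

Isothermal ⇒ ΔU = 0, so Q = W = nRT ln(V₂/V₁).
Q = (0.39)(8.314)(305) ln(13.4/39.1) = 989 × -1.071 = -1059 J.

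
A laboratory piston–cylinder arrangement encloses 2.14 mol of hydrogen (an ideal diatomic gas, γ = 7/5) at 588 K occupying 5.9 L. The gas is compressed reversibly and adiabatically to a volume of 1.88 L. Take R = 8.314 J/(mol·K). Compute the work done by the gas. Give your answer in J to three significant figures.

Adiabatic: TV^(γ−1) = const with γ = 7/5.
T₂ = T₁ (V₁/V₂)^(γ−1) = 588 × (5.9/1.88)^0.4 = 588 × 1.58 = 929.1 K.
W_by = nCᵥ(T₁ − T₂) = (2.14)(20.79)(588 − 929.1) = -15171 J.

W ≈ -15200 J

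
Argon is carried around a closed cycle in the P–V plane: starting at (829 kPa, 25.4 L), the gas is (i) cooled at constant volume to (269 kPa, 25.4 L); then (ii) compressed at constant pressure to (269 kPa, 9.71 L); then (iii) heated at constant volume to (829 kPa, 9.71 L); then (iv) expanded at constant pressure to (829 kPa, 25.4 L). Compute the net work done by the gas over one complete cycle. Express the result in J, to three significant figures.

Constant-volume legs do no work.
W(ii) = (269)(9.71 − 25.4) = -4221 J; W(iv) = (829)(25.4 − 9.71) = 13007 J.
W_net = -4221 + 13007 = 8786 J (the clockwise enclosed area).

W_net ≈ 8790 J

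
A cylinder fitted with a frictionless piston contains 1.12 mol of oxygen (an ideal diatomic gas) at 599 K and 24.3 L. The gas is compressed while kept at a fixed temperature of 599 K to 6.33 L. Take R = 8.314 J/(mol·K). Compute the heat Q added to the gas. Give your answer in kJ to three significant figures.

Isothermal ⇒ ΔU = 0, so Q = W = nRT ln(V₂/V₁).
Q = (1.12)(8.314)(599) ln(6.33/24.3) = 5578 × -1.345 = -7503 J.

Q ≈ -7.50 kJ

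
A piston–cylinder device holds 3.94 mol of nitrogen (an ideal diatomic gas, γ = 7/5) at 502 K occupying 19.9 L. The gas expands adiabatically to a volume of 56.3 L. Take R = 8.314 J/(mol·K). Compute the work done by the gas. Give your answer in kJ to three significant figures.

W ≈ 14.0 kJ

Adiabatic: TV^(γ−1) = const with γ = 7/5.
T₂ = T₁ (V₁/V₂)^(γ−1) = 502 × (19.9/56.3)^0.4 = 502 × 0.6597 = 331.2 K.
W_by = nCᵥ(T₁ − T₂) = (3.94)(20.79)(502 − 331.2) = 13990 J.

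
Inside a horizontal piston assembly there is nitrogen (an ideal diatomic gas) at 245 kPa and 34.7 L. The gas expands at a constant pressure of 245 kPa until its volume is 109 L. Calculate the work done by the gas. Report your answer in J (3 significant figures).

W ≈ 18200 J

Isobaric: W = P ΔV.
W = (245 kPa)(109 − 34.7 L) = (245)(74.3) = 18204 J.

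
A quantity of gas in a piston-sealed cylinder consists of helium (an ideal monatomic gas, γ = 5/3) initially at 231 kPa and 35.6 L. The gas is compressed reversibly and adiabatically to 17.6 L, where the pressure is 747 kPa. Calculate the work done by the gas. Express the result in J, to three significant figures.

Adiabatic: W = (P₁V₁ − P₂V₂)/(γ − 1) with γ = 5/3.
P₁V₁ = 8224 J, P₂V₂ = 13147 J.
W = (8224 − 13147) / 0.6667 = -7385 J.

W ≈ -7390 J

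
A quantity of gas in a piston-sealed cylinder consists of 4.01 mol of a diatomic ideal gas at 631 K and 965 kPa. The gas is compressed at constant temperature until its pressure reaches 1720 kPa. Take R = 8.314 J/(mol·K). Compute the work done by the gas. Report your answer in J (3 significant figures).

W ≈ -12200 J

Isothermal process: W = nRT ln(V₂/V₁) = nRT ln(P₁/P₂).
W = (4.01)(8.314)(631) × ln(965/1720)
  = 21037 × ln(0.561) = 21037 × -0.578
W_by_gas = -12158 J.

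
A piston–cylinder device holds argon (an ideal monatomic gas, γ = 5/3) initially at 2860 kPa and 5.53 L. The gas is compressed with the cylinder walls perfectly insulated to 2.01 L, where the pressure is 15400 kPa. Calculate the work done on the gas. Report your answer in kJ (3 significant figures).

Adiabatic: W = (P₁V₁ − P₂V₂)/(γ − 1) with γ = 5/3.
P₁V₁ = 15816 J, P₂V₂ = 30954 J.
W = (15816 − 30954) / 0.6667 = -22707 J.
Work on gas = −W_by = 22707 J.

W ≈ 22.7 kJ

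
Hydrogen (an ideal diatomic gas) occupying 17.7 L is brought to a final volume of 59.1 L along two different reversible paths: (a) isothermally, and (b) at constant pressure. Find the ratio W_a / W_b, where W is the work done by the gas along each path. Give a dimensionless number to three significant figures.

Path (a) isothermal: W = P₁V₁ ln(V₂/V₁) → W_a/(P₁V₁) = 1.206.
Path (b) isobaric: W = P₁(V₂ − V₁) → W_b/(P₁V₁) = 2.339.
W_a / W_b = 1.206 / 2.339 = 0.5155.

W_a / W_b ≈ 0.515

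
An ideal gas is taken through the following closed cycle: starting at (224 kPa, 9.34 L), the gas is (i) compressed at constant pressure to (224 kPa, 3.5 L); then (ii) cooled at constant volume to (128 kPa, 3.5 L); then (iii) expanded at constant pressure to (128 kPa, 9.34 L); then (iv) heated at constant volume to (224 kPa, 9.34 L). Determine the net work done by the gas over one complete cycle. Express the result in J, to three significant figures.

Constant-volume legs do no work.
W(i) = (224)(3.5 − 9.34) = -1308 J; W(iii) = (128)(9.34 − 3.5) = 747.5 J.
W_net = -1308 + 747.5 = -560.6 J (the counter-clockwise enclosed area).

W_net ≈ -561 J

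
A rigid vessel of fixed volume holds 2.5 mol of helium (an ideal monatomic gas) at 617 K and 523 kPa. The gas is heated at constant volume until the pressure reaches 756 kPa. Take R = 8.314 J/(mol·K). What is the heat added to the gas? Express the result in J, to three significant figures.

Q ≈ 8570 J

Constant volume ⇒ W = 0, so Q = ΔU = nCᵥΔT with Cᵥ = 3R/2 = 12.47 J/(mol·K).
At constant V, T₂/T₁ = P₂/P₁ ⇒ ΔT = T₁(P₂/P₁ − 1) = 617·(756/523 − 1) = 274.9 K.
ΔU = (2.5)(12.47)(274.9) = 8570 J.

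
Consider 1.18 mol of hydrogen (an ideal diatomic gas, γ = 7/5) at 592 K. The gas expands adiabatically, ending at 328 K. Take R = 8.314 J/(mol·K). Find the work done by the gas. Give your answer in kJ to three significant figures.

W ≈ 6.47 kJ

Adiabatic ⇒ Q = 0, so W_by = −ΔU = nCᵥ(T₁ − T₂).
Cᵥ = 5R/2 = 20.79 J/(mol·K).
W = (1.18)(20.79)(592 − 328) = 6475 J.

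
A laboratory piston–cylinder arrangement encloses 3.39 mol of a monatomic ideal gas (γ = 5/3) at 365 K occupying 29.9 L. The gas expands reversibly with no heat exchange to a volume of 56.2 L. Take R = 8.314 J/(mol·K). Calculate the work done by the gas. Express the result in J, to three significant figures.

W ≈ 5300 J

Adiabatic: TV^(γ−1) = const with γ = 5/3.
T₂ = T₁ (V₁/V₂)^(γ−1) = 365 × (29.9/56.2)^0.667 = 365 × 0.6566 = 239.7 K.
W_by = nCᵥ(T₁ − T₂) = (3.39)(12.47)(365 − 239.7) = 5299 J.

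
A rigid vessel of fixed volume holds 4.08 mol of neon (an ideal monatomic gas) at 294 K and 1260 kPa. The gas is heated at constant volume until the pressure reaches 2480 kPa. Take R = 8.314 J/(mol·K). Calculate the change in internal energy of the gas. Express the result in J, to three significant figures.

ΔU ≈ 14500 J

Constant volume ⇒ W = 0, so Q = ΔU = nCᵥΔT with Cᵥ = 3R/2 = 12.47 J/(mol·K).
At constant V, T₂/T₁ = P₂/P₁ ⇒ ΔT = T₁(P₂/P₁ − 1) = 294·(2480/1260 − 1) = 284.7 K.
ΔU = (4.08)(12.47)(284.7) = 14484 J.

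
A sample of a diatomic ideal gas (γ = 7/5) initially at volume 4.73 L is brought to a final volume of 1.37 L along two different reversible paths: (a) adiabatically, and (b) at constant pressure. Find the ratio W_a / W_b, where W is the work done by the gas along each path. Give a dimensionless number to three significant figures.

Path (a) adiabatic: W = P₁V₁(1 − (V₁/V₂)^(γ−1))/(γ−1) → W_a/(P₁V₁) = -1.604.
Path (b) isobaric: W = P₁(V₂ − V₁) → W_b/(P₁V₁) = -0.7104.
W_a / W_b = -1.604 / -0.7104 = 2.258.

W_a / W_b ≈ 2.26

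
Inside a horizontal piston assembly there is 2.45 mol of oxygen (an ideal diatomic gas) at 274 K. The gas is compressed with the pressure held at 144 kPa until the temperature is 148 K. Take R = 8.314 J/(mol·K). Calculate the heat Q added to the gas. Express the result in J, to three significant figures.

Q ≈ -8980 J

Isobaric: W = nRΔT = (2.45)(8.314)(-126) = -2567 J.
ΔU = nCᵥΔT with Cᵥ = 5R/2: ΔU = (2.45)(20.79)(-126) = -6416 J.
Q = ΔU + W = -6416 − 2567 = -8983 J.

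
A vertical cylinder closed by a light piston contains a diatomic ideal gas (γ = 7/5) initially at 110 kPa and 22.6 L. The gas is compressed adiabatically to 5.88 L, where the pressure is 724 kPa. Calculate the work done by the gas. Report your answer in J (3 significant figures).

Adiabatic: W = (P₁V₁ − P₂V₂)/(γ − 1) with γ = 7/5.
P₁V₁ = 2486 J, P₂V₂ = 4257 J.
W = (2486 − 4257) / 0.4 = -4428 J.

W ≈ -4430 J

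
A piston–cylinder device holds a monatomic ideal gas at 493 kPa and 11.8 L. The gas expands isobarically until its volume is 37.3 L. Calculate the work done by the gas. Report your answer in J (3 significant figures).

W ≈ 12600 J

Isobaric: W = P ΔV.
W = (493 kPa)(37.3 − 11.8 L) = (493)(25.5) = 12571 J.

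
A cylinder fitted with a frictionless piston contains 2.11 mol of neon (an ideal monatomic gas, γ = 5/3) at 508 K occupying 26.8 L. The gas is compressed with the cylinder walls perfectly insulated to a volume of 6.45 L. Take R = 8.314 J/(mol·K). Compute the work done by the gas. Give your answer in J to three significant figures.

W ≈ -21200 J

Adiabatic: TV^(γ−1) = const with γ = 5/3.
T₂ = T₁ (V₁/V₂)^(γ−1) = 508 × (26.8/6.45)^0.667 = 508 × 2.585 = 1313 K.
W_by = nCᵥ(T₁ − T₂) = (2.11)(12.47)(508 − 1313) = -21181 J.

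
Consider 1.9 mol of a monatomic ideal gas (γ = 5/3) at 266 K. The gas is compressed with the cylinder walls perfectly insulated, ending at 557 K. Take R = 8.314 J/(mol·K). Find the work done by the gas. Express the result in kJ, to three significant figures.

Adiabatic ⇒ Q = 0, so W_by = −ΔU = nCᵥ(T₁ − T₂).
Cᵥ = 3R/2 = 12.47 J/(mol·K).
W = (1.9)(12.47)(266 − 557) = -6895 J.

W ≈ -6.90 kJ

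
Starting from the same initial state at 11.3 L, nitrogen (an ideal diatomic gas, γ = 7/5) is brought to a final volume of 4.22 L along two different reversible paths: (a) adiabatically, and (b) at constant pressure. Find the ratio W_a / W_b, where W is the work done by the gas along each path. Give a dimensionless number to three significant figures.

W_a / W_b ≈ 1.93

Path (a) adiabatic: W = P₁V₁(1 − (V₁/V₂)^(γ−1))/(γ−1) → W_a/(P₁V₁) = -1.207.
Path (b) isobaric: W = P₁(V₂ − V₁) → W_b/(P₁V₁) = -0.6265.
W_a / W_b = -1.207 / -0.6265 = 1.927.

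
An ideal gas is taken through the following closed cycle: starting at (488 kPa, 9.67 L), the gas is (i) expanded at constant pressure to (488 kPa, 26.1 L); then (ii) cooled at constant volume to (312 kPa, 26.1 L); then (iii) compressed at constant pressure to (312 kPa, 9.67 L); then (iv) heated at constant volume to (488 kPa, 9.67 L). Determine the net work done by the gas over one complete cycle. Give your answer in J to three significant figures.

W_net ≈ 2890 J

Constant-volume legs do no work.
W(i) = (488)(26.1 − 9.67) = 8018 J; W(iii) = (312)(9.67 − 26.1) = -5126 J.
W_net = 8018 − 5126 = 2892 J (the clockwise enclosed area).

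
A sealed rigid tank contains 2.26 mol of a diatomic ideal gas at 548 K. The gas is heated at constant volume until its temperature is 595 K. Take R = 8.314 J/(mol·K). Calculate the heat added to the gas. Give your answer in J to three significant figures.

Constant volume ⇒ W = 0, so Q = ΔU = nCᵥΔT with Cᵥ = 5R/2 = 20.79 J/(mol·K).
ΔU = (2.26)(20.79)(595 − 548) = 2208 J.

Q ≈ 2210 J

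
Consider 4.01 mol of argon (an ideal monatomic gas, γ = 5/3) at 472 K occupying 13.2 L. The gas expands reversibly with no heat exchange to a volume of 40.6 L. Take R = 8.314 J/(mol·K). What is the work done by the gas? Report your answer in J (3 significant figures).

Adiabatic: TV^(γ−1) = const with γ = 5/3.
T₂ = T₁ (V₁/V₂)^(γ−1) = 472 × (13.2/40.6)^0.667 = 472 × 0.4728 = 223.2 K.
W_by = nCᵥ(T₁ − T₂) = (4.01)(12.47)(472 − 223.2) = 12444 J.

W ≈ 12400 J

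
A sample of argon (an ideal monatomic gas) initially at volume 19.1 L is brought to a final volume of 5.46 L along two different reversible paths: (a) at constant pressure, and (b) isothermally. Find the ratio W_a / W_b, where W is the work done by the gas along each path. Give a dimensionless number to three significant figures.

W_a / W_b ≈ 0.570

Path (a) isobaric: W = P₁(V₂ − V₁) → W_a/(P₁V₁) = -0.7141.
Path (b) isothermal: W = P₁V₁ ln(V₂/V₁) → W_b/(P₁V₁) = -1.252.
W_a / W_b = -0.7141 / -1.252 = 0.5703.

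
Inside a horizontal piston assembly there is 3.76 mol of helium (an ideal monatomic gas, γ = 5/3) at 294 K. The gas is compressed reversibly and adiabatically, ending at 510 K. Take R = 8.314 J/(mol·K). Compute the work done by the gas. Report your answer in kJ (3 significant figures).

Adiabatic ⇒ Q = 0, so W_by = −ΔU = nCᵥ(T₁ − T₂).
Cᵥ = 3R/2 = 12.47 J/(mol·K).
W = (3.76)(12.47)(294 − 510) = -10128 J.

W ≈ -10.1 kJ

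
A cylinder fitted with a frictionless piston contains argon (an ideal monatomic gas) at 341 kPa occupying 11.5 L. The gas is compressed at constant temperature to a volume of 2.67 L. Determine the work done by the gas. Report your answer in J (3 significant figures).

Isothermal: W = nRT ln(V₂/V₁) = P₁V₁ ln(V₂/V₁).
P₁V₁ = (341 kPa)(11.5 L) = 3922 J.
W = 3922 × ln(2.67/11.5) = 3922 × -1.46
W_by_gas = -5726 J.

W ≈ -5730 J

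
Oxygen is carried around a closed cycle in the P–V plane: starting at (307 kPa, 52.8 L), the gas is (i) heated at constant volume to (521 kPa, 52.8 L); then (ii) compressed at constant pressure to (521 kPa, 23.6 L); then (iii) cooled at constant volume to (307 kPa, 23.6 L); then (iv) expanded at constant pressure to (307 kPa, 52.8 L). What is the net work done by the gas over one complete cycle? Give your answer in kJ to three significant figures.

W_net ≈ -6.25 kJ

Constant-volume legs do no work.
W(ii) = (521)(23.6 − 52.8) = -15213 J; W(iv) = (307)(52.8 − 23.6) = 8964 J.
W_net = -15213 + 8964 = -6249 J (the counter-clockwise enclosed area).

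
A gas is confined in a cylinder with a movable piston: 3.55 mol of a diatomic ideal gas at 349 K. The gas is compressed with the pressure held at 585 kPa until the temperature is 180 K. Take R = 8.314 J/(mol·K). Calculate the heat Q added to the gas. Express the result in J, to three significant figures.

Q ≈ -17500 J

Isobaric: W = nRΔT = (3.55)(8.314)(-169) = -4988 J.
ΔU = nCᵥΔT with Cᵥ = 5R/2: ΔU = (3.55)(20.79)(-169) = -12470 J.
Q = ΔU + W = -12470 − 4988 = -17458 J.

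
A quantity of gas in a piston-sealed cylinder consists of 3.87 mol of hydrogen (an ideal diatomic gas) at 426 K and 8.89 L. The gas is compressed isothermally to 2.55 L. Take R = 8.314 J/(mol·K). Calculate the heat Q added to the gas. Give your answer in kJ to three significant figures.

Isothermal ⇒ ΔU = 0, so Q = W = nRT ln(V₂/V₁).
Q = (3.87)(8.314)(426) ln(2.55/8.89) = 13707 × -1.249 = -17117 J.

Q ≈ -17.1 kJ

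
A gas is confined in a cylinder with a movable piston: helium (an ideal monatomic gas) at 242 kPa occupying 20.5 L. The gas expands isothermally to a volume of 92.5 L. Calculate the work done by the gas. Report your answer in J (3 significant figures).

W ≈ 7480 J

Isothermal: W = nRT ln(V₂/V₁) = P₁V₁ ln(V₂/V₁).
P₁V₁ = (242 kPa)(20.5 L) = 4961 J.
W = 4961 × ln(92.5/20.5) = 4961 × 1.507
W_by_gas = 7475 J.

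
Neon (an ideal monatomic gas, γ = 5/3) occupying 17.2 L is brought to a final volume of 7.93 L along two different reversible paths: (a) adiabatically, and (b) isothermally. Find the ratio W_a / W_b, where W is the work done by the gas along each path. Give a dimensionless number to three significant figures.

W_a / W_b ≈ 1.31

Path (a) adiabatic: W = P₁V₁(1 − (V₁/V₂)^(γ−1))/(γ−1) → W_a/(P₁V₁) = -1.013.
Path (b) isothermal: W = P₁V₁ ln(V₂/V₁) → W_b/(P₁V₁) = -0.7743.
W_a / W_b = -1.013 / -0.7743 = 1.309.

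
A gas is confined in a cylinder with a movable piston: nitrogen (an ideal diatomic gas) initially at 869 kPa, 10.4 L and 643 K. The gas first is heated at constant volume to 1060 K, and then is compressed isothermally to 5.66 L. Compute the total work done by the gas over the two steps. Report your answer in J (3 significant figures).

W_total ≈ -9060 J

Step 1 (isochoric): W = 0 (constant volume).
After step 1: P = 1433 kPa (V unchanged).
Step 2 (isothermal): W = P₁V₁ ln(V₂/V₁) = (14899) ln(5.66/10.4) = -9064 J.
W_total = 0 − 9064 = -9064 J.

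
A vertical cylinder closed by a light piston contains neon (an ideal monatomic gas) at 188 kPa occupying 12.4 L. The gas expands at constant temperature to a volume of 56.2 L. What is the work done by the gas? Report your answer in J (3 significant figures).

Isothermal: W = nRT ln(V₂/V₁) = P₁V₁ ln(V₂/V₁).
P₁V₁ = (188 kPa)(12.4 L) = 2331 J.
W = 2331 × ln(56.2/12.4) = 2331 × 1.511
W_by_gas = 3523 J.

W ≈ 3520 J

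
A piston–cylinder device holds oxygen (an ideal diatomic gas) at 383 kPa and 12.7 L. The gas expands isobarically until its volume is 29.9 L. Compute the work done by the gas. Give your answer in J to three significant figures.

W ≈ 6590 J

Isobaric: W = P ΔV.
W = (383 kPa)(29.9 − 12.7 L) = (383)(17.2) = 6588 J.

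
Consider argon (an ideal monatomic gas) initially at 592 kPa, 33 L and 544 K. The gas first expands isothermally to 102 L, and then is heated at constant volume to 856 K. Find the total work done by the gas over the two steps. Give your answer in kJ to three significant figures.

W_total ≈ 22.0 kJ

Step 1 (isothermal): W = P₁V₁ ln(V₂/V₁) = (19536) ln(102/33) = 22046 J.
Step 2 (isochoric): W = 0 (constant volume).
W_total = 22046 + 0 = 22046 J.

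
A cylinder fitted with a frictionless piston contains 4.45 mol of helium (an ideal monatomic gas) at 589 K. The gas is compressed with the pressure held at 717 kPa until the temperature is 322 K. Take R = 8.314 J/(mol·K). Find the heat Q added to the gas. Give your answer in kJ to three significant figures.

Q ≈ -24.7 kJ

Isobaric: W = nRΔT = (4.45)(8.314)(-267) = -9878 J.
ΔU = nCᵥΔT with Cᵥ = 3R/2: ΔU = (4.45)(12.47)(-267) = -14817 J.
Q = ΔU + W = -14817 − 9878 = -24696 J.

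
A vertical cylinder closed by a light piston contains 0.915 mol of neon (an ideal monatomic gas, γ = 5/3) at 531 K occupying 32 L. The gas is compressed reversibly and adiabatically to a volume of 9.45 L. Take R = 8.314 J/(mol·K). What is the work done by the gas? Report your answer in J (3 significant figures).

W ≈ -7600 J

Adiabatic: TV^(γ−1) = const with γ = 5/3.
T₂ = T₁ (V₁/V₂)^(γ−1) = 531 × (32/9.45)^0.667 = 531 × 2.255 = 1197 K.
W_by = nCᵥ(T₁ − T₂) = (0.915)(12.47)(531 − 1197) = -7604 J.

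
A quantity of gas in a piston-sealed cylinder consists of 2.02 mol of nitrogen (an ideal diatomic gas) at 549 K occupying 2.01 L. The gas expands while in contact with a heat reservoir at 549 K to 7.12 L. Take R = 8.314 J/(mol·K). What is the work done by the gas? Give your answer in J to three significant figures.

W ≈ 11700 J

Isothermal: W = nRT ln(V₂/V₁).
W = (2.02)(8.314)(549) × ln(7.12/2.01)
  = 9220 × 1.265
W_by_gas = 11661 J.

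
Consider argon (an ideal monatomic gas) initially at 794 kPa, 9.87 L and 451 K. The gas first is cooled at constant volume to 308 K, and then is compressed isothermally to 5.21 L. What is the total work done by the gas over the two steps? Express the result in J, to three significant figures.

Step 1 (isochoric): W = 0 (constant volume).
After step 1: P = 542.2 kPa (V unchanged).
Step 2 (isothermal): W = P₁V₁ ln(V₂/V₁) = (5352) ln(5.21/9.87) = -3419 J.
W_total = 0 − 3419 = -3419 J.

W_total ≈ -3420 J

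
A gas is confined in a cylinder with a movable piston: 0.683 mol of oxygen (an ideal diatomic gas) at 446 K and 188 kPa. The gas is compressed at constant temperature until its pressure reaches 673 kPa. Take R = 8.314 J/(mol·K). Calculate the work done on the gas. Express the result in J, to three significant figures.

W ≈ 3230 J

Isothermal process: W = nRT ln(V₂/V₁) = nRT ln(P₁/P₂).
W = (0.683)(8.314)(446) × ln(188/673)
  = 2533 × ln(0.2793) = 2533 × -1.275
W_by_gas = -3230 J; work on gas = −W_by = 3230 J.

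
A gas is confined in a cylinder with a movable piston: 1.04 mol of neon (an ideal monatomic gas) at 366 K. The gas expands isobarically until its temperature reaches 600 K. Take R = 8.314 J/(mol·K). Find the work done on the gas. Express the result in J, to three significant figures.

Isobaric: W = P ΔV = nR ΔT.
W = (1.04)(8.314)(600 − 366) = 2023 J.
Work on gas = −W_by = -2023 J.

W ≈ -2020 J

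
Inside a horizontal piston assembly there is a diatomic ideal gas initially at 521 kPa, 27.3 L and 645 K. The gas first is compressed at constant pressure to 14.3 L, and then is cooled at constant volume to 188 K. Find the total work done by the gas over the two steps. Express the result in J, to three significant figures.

W_total ≈ -6770 J

Step 1 (isobaric): W = PΔV = (521 kPa)(14.3 − 27.3 L) = -6773 J.
Step 2 (isochoric): W = 0 (constant volume).
W_total = -6773 + 0 = -6773 J.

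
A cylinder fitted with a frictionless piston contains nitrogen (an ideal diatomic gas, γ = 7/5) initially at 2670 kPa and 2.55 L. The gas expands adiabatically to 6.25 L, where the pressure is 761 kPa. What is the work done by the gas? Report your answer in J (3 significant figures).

Adiabatic: W = (P₁V₁ − P₂V₂)/(γ − 1) with γ = 7/5.
P₁V₁ = 6808 J, P₂V₂ = 4756 J.
W = (6808 − 4756) / 0.4 = 5131 J.

W ≈ 5130 J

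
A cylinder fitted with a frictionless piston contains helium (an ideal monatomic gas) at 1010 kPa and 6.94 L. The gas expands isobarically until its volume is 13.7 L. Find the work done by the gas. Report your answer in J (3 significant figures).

Isobaric: W = P ΔV.
W = (1010 kPa)(13.7 − 6.94 L) = (1010)(6.76) = 6828 J.

W ≈ 6830 J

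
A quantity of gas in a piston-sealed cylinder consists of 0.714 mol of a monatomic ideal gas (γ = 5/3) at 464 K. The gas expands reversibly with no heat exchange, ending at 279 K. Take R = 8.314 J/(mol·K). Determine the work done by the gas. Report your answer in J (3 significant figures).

W ≈ 1650 J

Adiabatic ⇒ Q = 0, so W_by = −ΔU = nCᵥ(T₁ − T₂).
Cᵥ = 3R/2 = 12.47 J/(mol·K).
W = (0.714)(12.47)(464 − 279) = 1647 J.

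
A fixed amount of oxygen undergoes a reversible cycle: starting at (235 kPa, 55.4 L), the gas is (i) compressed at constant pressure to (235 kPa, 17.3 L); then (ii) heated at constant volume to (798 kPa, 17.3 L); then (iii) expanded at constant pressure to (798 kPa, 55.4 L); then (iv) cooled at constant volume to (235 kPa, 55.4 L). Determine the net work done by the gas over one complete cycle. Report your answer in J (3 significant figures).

Constant-volume legs do no work.
W(i) = (235)(17.3 − 55.4) = -8953 J; W(iii) = (798)(55.4 − 17.3) = 30404 J.
W_net = -8953 + 30404 = 21450 J (the clockwise enclosed area).

W_net ≈ 21500 J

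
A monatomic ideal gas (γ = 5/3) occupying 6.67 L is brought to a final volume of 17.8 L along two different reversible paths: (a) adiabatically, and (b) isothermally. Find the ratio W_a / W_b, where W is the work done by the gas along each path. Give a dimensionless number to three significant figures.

W_a / W_b ≈ 0.734

Path (a) adiabatic: W = P₁V₁(1 − (V₁/V₂)^(γ−1))/(γ−1) → W_a/(P₁V₁) = 0.7204.
Path (b) isothermal: W = P₁V₁ ln(V₂/V₁) → W_b/(P₁V₁) = 0.9816.
W_a / W_b = 0.7204 / 0.9816 = 0.7339.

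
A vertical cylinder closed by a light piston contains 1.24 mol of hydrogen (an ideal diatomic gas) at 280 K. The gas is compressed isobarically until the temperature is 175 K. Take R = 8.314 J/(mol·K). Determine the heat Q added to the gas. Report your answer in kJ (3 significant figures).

Q ≈ -3.79 kJ

Isobaric: W = nRΔT = (1.24)(8.314)(-105) = -1082 J.
ΔU = nCᵥΔT with Cᵥ = 5R/2: ΔU = (1.24)(20.79)(-105) = -2706 J.
Q = ΔU + W = -2706 − 1082 = -3789 J.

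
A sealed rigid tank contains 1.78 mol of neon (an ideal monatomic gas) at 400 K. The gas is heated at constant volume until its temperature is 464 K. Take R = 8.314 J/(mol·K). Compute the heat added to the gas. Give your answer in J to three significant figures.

Q ≈ 1420 J

Constant volume ⇒ W = 0, so Q = ΔU = nCᵥΔT with Cᵥ = 3R/2 = 12.47 J/(mol·K).
ΔU = (1.78)(12.47)(464 − 400) = 1421 J.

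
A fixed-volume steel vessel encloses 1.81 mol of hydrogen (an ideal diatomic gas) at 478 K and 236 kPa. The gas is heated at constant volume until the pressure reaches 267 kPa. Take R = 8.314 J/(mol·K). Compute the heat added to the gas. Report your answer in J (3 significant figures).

Q ≈ 2360 J

Constant volume ⇒ W = 0, so Q = ΔU = nCᵥΔT with Cᵥ = 5R/2 = 20.79 J/(mol·K).
At constant V, T₂/T₁ = P₂/P₁ ⇒ ΔT = T₁(P₂/P₁ − 1) = 478·(267/236 − 1) = 62.79 K.
ΔU = (1.81)(20.79)(62.79) = 2362 J.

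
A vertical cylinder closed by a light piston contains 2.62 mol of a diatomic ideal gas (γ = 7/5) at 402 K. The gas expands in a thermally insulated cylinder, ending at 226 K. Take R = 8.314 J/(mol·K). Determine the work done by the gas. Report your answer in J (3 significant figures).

W ≈ 9580 J

Adiabatic ⇒ Q = 0, so W_by = −ΔU = nCᵥ(T₁ − T₂).
Cᵥ = 5R/2 = 20.79 J/(mol·K).
W = (2.62)(20.79)(402 − 226) = 9584 J.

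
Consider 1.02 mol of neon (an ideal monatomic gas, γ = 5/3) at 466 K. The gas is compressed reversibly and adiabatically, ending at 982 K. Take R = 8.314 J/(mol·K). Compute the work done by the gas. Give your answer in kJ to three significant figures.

W ≈ -6.56 kJ

Adiabatic ⇒ Q = 0, so W_by = −ΔU = nCᵥ(T₁ − T₂).
Cᵥ = 3R/2 = 12.47 J/(mol·K).
W = (1.02)(12.47)(466 − 982) = -6564 J.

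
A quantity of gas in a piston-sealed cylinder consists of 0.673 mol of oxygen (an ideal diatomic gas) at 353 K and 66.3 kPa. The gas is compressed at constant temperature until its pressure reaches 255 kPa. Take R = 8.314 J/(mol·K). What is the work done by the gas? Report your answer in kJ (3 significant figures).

W ≈ -2.66 kJ

Isothermal process: W = nRT ln(V₂/V₁) = nRT ln(P₁/P₂).
W = (0.673)(8.314)(353) × ln(66.3/255)
  = 1975 × ln(0.26) = 1975 × -1.347
W_by_gas = -2661 J.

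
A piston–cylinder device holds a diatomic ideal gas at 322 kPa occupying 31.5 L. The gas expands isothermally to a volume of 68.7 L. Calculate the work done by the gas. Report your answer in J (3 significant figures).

Isothermal: W = nRT ln(V₂/V₁) = P₁V₁ ln(V₂/V₁).
P₁V₁ = (322 kPa)(31.5 L) = 10143 J.
W = 10143 × ln(68.7/31.5) = 10143 × 0.7798
W_by_gas = 7909 J.

W ≈ 7910 J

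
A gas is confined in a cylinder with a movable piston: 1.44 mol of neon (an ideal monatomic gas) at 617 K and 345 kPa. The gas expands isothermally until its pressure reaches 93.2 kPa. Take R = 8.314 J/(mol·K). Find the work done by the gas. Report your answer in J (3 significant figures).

Isothermal process: W = nRT ln(V₂/V₁) = nRT ln(P₁/P₂).
W = (1.44)(8.314)(617) × ln(345/93.2)
  = 7387 × ln(3.702) = 7387 × 1.309
W_by_gas = 9668 J.

W ≈ 9670 J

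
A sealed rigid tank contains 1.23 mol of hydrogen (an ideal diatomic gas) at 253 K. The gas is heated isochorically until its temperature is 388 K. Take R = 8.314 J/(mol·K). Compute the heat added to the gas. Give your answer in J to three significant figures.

Q ≈ 3450 J

Constant volume ⇒ W = 0, so Q = ΔU = nCᵥΔT with Cᵥ = 5R/2 = 20.79 J/(mol·K).
ΔU = (1.23)(20.79)(388 − 253) = 3451 J.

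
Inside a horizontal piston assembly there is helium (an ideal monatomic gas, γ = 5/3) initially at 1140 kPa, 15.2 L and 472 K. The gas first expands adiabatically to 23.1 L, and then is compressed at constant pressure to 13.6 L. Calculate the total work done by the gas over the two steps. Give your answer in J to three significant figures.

Step 1 (adiabatic): W = (P₁V₁ − P₂V₂)/(γ−1) = (17328 − 13109)/0.667 = 6329 J.
After step 1: P = 567.5 kPa, V = 23.1 L, T = 357.1 K.
Step 2 (isobaric): W = PΔV = (567.5 kPa)(13.6 − 23.1 L) = -5391 J.
W_total = 6329 − 5391 = 937.4 J.

W_total ≈ 937 J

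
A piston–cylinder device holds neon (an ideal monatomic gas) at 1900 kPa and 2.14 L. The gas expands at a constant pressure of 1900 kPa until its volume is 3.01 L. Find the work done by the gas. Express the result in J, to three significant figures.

Isobaric: W = P ΔV.
W = (1900 kPa)(3.01 − 2.14 L) = (1900)(0.87) = 1653 J.

W ≈ 1650 J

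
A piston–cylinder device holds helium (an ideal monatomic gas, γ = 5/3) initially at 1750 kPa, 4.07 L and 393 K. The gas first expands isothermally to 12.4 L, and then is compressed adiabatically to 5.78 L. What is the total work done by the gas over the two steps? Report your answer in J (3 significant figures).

W_total ≈ 847 J

Step 1 (isothermal): W = P₁V₁ ln(V₂/V₁) = (7123) ln(12.4/4.07) = 7935 J.
After step 1: P = 574.4 kPa, V = 12.4 L, T = 393 K.
Step 2 (adiabatic): W = (P₁V₁ − P₂V₂)/(γ−1) = (7123 − 11848)/0.667 = -7088 J.
W_total = 7935 − 7088 = 847.3 J.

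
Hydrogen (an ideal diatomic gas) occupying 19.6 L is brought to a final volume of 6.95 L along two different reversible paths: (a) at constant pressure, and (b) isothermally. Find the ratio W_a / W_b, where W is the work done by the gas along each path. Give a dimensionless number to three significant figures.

Path (a) isobaric: W = P₁(V₂ − V₁) → W_a/(P₁V₁) = -0.6454.
Path (b) isothermal: W = P₁V₁ ln(V₂/V₁) → W_b/(P₁V₁) = -1.037.
W_a / W_b = -0.6454 / -1.037 = 0.6225.

W_a / W_b ≈ 0.623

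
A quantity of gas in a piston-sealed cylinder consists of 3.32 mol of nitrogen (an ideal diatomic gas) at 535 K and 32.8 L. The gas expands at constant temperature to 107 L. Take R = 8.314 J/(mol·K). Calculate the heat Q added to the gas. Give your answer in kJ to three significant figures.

Q ≈ 17.5 kJ

Isothermal ⇒ ΔU = 0, so Q = W = nRT ln(V₂/V₁).
Q = (3.32)(8.314)(535) ln(107/32.8) = 14767 × 1.182 = 17461 J.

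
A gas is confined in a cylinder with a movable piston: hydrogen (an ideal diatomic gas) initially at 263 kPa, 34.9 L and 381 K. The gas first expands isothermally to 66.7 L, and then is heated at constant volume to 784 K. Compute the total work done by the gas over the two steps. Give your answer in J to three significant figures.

Step 1 (isothermal): W = P₁V₁ ln(V₂/V₁) = (9179) ln(66.7/34.9) = 5945 J.
Step 2 (isochoric): W = 0 (constant volume).
W_total = 5945 + 0 = 5945 J.

W_total ≈ 5950 J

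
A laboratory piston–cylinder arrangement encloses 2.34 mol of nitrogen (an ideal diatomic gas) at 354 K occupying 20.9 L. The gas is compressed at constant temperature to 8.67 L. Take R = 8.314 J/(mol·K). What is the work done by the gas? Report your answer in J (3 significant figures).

W ≈ -6060 J

Isothermal: W = nRT ln(V₂/V₁).
W = (2.34)(8.314)(354) × ln(8.67/20.9)
  = 6887 × -0.8799
W_by_gas = -6060 J.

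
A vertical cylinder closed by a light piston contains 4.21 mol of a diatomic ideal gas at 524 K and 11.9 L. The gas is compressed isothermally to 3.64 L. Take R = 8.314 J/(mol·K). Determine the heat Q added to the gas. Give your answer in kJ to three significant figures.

Isothermal ⇒ ΔU = 0, so Q = W = nRT ln(V₂/V₁).
Q = (4.21)(8.314)(524) ln(3.64/11.9) = 18341 × -1.185 = -21726 J.

Q ≈ -21.7 kJ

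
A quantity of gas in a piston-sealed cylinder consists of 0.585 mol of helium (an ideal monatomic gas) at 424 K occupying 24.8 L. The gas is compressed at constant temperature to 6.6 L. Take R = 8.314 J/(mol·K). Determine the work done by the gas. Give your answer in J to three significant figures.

W ≈ -2730 J

Isothermal: W = nRT ln(V₂/V₁).
W = (0.585)(8.314)(424) × ln(6.6/24.8)
  = 2062 × -1.324
W_by_gas = -2730 J.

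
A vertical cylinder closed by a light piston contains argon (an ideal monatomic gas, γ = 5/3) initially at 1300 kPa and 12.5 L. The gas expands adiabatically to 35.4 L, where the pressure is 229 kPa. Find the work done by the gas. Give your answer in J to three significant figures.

W ≈ 12200 J

Adiabatic: W = (P₁V₁ − P₂V₂)/(γ − 1) with γ = 5/3.
P₁V₁ = 16250 J, P₂V₂ = 8107 J.
W = (16250 − 8107) / 0.6667 = 12215 J.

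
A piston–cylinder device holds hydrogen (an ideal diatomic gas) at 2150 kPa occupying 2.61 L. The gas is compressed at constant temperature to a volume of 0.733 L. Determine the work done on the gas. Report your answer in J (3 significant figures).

Isothermal: W = nRT ln(V₂/V₁) = P₁V₁ ln(V₂/V₁).
P₁V₁ = (2150 kPa)(2.61 L) = 5612 J.
W = 5612 × ln(0.733/2.61) = 5612 × -1.27
W_by_gas = -7126 J; work on gas = −W_by = 7126 J.

W ≈ 7130 J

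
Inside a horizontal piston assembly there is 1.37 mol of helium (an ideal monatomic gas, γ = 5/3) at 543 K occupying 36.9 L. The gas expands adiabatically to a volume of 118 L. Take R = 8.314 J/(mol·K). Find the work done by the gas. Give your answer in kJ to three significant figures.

W ≈ 5.00 kJ

Adiabatic: TV^(γ−1) = const with γ = 5/3.
T₂ = T₁ (V₁/V₂)^(γ−1) = 543 × (36.9/118)^0.667 = 543 × 0.4607 = 250.2 K.
W_by = nCᵥ(T₁ − T₂) = (1.37)(12.47)(543 − 250.2) = 5003 J.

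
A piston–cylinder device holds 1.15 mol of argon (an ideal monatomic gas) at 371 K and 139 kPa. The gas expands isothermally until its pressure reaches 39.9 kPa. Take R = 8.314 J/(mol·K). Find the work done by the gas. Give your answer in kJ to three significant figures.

Isothermal process: W = nRT ln(V₂/V₁) = nRT ln(P₁/P₂).
W = (1.15)(8.314)(371) × ln(139/39.9)
  = 3547 × ln(3.484) = 3547 × 1.248
W_by_gas = 4427 J.

W ≈ 4.43 kJ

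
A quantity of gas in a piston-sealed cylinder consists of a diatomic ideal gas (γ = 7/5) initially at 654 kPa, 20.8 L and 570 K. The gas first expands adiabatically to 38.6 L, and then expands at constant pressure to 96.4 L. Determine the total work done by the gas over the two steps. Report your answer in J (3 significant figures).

Step 1 (adiabatic): W = (P₁V₁ − P₂V₂)/(γ−1) = (13603 − 10623)/0.4 = 7451 J.
After step 1: P = 275.2 kPa, V = 38.6 L, T = 445.1 K.
Step 2 (isobaric): W = PΔV = (275.2 kPa)(96.4 − 38.6 L) = 15906 J.
W_total = 7451 + 15906 = 23358 J.

W_total ≈ 23400 J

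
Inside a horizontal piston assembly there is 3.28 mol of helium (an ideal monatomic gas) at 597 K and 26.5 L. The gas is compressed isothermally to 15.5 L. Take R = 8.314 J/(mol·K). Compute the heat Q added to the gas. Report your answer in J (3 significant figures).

Isothermal ⇒ ΔU = 0, so Q = W = nRT ln(V₂/V₁).
Q = (3.28)(8.314)(597) ln(15.5/26.5) = 16280 × -0.5363 = -8731 J.

Q ≈ -8730 J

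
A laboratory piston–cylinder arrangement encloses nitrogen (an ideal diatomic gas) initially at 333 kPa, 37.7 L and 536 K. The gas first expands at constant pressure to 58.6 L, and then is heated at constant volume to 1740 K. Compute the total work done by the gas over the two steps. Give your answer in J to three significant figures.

Step 1 (isobaric): W = PΔV = (333 kPa)(58.6 − 37.7 L) = 6960 J.
Step 2 (isochoric): W = 0 (constant volume).
W_total = 6960 + 0 = 6960 J.

W_total ≈ 6960 J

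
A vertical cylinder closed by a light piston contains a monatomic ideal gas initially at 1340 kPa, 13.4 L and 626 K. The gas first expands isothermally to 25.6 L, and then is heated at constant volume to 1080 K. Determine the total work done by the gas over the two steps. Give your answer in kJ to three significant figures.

W_total ≈ 11.6 kJ

Step 1 (isothermal): W = P₁V₁ ln(V₂/V₁) = (17956) ln(25.6/13.4) = 11624 J.
Step 2 (isochoric): W = 0 (constant volume).
W_total = 11624 + 0 = 11624 J.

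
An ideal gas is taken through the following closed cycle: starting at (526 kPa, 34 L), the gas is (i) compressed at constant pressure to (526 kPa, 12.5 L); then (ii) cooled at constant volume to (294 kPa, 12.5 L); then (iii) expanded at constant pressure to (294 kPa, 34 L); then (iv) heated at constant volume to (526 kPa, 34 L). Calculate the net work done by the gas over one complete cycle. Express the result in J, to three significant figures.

Constant-volume legs do no work.
W(i) = (526)(12.5 − 34) = -11309 J; W(iii) = (294)(34 − 12.5) = 6321 J.
W_net = -11309 + 6321 = -4988 J (the counter-clockwise enclosed area).

W_net ≈ -4990 J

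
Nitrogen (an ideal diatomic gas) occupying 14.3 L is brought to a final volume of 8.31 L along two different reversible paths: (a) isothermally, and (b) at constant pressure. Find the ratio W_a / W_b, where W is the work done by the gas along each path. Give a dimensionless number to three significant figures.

Path (a) isothermal: W = P₁V₁ ln(V₂/V₁) → W_a/(P₁V₁) = -0.5428.
Path (b) isobaric: W = P₁(V₂ − V₁) → W_b/(P₁V₁) = -0.4189.
W_a / W_b = -0.5428 / -0.4189 = 1.296.

W_a / W_b ≈ 1.30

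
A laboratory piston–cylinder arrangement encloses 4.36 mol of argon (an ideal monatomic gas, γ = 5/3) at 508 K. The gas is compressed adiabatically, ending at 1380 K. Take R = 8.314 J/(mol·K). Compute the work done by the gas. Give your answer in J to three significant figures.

Adiabatic ⇒ Q = 0, so W_by = −ΔU = nCᵥ(T₁ − T₂).
Cᵥ = 3R/2 = 12.47 J/(mol·K).
W = (4.36)(12.47)(508 − 1380) = -47414 J.

W ≈ -47400 J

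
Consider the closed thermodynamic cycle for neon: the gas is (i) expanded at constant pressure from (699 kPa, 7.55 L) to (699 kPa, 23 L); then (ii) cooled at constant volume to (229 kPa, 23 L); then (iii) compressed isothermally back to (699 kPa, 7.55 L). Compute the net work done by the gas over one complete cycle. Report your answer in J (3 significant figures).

Leg (i): W = PΔV = (699)(23 − 7.55) = 10800 J.
Leg (ii): W = 0.
Leg (iii): W = PᵢVᵢ ln(V_f/Vᵢ) = (5267) ln(7.55/23) = -5867 J.
W_net = 10800 − 5867 = 4932 J.

W_net ≈ 4930 J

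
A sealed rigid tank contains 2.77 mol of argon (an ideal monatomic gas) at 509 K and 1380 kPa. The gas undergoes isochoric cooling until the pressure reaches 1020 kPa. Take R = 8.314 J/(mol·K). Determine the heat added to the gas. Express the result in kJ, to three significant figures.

Constant volume ⇒ W = 0, so Q = ΔU = nCᵥΔT with Cᵥ = 3R/2 = 12.47 J/(mol·K).
At constant V, T₂/T₁ = P₂/P₁ ⇒ ΔT = T₁(P₂/P₁ − 1) = 509·(1020/1380 − 1) = -132.8 K.
ΔU = (2.77)(12.47)(-132.8) = -4587 J.

Q ≈ -4.59 kJ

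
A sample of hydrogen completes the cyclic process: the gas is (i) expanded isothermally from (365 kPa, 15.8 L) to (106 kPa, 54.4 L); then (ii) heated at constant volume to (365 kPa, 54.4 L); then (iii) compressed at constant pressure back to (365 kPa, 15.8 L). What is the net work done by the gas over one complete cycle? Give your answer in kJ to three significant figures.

W_net ≈ -6.96 kJ

Leg (i): W = PᵢVᵢ ln(V_f/Vᵢ) = (5767) ln(54.4/15.8) = 7130 J.
Leg (ii): W = 0.
Leg (iii): W = PΔV = (365)(15.8 − 54.4) = -14089 J.
W_net = 7130 − 14089 = -6959 J.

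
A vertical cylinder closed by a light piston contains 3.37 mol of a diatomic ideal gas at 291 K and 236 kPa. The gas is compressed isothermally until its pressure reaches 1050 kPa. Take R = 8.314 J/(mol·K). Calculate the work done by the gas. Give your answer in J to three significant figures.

Isothermal process: W = nRT ln(V₂/V₁) = nRT ln(P₁/P₂).
W = (3.37)(8.314)(291) × ln(236/1050)
  = 8153 × ln(0.2248) = 8153 × -1.493
W_by_gas = -12171 J.

W ≈ -12200 J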